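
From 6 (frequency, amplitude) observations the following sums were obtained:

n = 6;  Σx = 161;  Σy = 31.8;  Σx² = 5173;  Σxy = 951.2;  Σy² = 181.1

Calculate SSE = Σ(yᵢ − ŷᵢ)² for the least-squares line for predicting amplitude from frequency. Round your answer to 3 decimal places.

1.322

Sxx = Σx² − (Σx)²/n = 5173 − 4320.166667 = 852.833333
Sxy = Σxy − (Σx)(Σy)/n = 951.2 − 853.3 = 97.9
Syy = Σy² − (Σy)²/n = 181.1 − 168.54 = 12.56
b = Sxy/Sxx = 97.9/852.833333 = 0.114794
SSE = Syy − b·Sxy = 12.56 − 0.114794·97.9 = 1.321685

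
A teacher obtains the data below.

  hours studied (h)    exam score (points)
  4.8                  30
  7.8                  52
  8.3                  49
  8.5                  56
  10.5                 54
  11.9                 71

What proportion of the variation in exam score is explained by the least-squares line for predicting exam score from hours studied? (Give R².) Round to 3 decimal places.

n = 6, Σx = 51.8, Σy = 312, Σxy = 2844.2, Σx² = 476.88, Σy² = 17098
Sxx = Σx² − (Σx)²/n = 476.88 − 447.206667 = 29.673333
Sxy = Σxy − (Σx)(Σy)/n = 2844.2 − 2693.6 = 150.6
Syy = Σy² − (Σy)²/n = 17098 − 16224 = 874
R² = Sxy²/(Sxx·Syy) = (150.6)²/(29.673333·874) = 0.874525

0.875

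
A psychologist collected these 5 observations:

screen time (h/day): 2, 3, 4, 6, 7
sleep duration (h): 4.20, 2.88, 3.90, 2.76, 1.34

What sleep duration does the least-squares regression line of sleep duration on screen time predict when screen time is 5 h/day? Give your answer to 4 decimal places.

2.7449

n = 5, Σx = 22, Σy = 15.08, Σxy = 58.58, Σx² = 114
Sxx = Σx² − (Σx)²/n = 114 − 96.8 = 17.2
Sxy = Σxy − (Σx)(Σy)/n = 58.58 − 66.352 = -7.772
b = Sxy/Sxx = -7.772/17.2 = -0.451860
a = ȳ − b·x̄ = 3.016 − (-0.451860)·4.4 = 5.004186
ŷ(5) = a + b·5 = 5.004186 + (-0.451860)·5 = 2.744884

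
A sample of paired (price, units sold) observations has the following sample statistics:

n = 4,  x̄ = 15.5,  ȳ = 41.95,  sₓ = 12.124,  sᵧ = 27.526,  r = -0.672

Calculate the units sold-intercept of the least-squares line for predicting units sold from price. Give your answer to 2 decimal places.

b = r · sᵧ/sₓ = -0.672 · 27.526/12.124 = -1.525691
a = ȳ − b·x̄ = 41.95 − (-1.525691)·15.5 = 65.598203

65.60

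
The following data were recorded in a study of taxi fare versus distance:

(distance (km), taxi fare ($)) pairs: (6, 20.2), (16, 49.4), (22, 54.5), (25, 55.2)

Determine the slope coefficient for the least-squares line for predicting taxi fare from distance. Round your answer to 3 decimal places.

1.887

n = 4, Σx = 69, Σy = 179.3, Σxy = 3490.6, Σx² = 1401
Sxx = Σx² − (Σx)²/n = 1401 − 1190.25 = 210.75
Sxy = Σxy − (Σx)(Σy)/n = 3490.6 − 3092.925 = 397.675
b = Sxy/Sxx = 397.675/210.75 = 1.886951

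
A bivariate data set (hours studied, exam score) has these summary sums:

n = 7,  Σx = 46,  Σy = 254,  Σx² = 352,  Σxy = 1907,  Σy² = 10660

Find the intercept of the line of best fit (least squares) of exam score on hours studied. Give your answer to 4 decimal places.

Sxx = Σx² − (Σx)²/n = 352 − 302.285714 = 49.714286
Sxy = Σxy − (Σx)(Σy)/n = 1907 − 1669.142857 = 237.857143
b = Sxy/Sxx = 237.857143/49.714286 = 4.784483
a = ȳ − b·x̄ = 36.285714 − 4.784483·6.571429 = 4.844828

4.8448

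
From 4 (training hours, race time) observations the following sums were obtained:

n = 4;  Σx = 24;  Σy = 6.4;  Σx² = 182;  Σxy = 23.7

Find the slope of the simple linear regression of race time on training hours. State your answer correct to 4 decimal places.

Sxx = Σx² − (Σx)²/n = 182 − 144 = 38
Sxy = Σxy − (Σx)(Σy)/n = 23.7 − 38.4 = -14.7
b = Sxy/Sxx = -14.7/38 = -0.386842

-0.3868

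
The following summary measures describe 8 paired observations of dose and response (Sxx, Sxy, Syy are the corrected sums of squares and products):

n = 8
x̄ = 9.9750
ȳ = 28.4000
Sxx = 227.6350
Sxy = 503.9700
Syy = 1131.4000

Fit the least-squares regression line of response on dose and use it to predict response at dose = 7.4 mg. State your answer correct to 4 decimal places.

22.6991

b = Sxy/Sxx = 503.97/227.635 = 2.213939
a = ȳ − b·x̄ = 28.4 − 2.213939·9.975 = 6.315959
ŷ(7.4) = a + b·7.4 = 6.315959 + 2.213939·7.4 = 22.699107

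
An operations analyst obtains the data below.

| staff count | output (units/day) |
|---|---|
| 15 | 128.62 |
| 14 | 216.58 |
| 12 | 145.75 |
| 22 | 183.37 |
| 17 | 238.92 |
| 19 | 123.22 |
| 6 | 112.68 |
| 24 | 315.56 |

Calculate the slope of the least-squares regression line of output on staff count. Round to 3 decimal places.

7.704

n = 8, Σx = 129, Σy = 1464.7, Σxy = 25396.9, Σx² = 2311
Sxx = Σx² − (Σx)²/n = 2311 − 2080.125 = 230.875
Sxy = Σxy − (Σx)(Σy)/n = 25396.9 − 23618.2875 = 1778.6125
b = Sxy/Sxx = 1778.6125/230.875 = 7.703790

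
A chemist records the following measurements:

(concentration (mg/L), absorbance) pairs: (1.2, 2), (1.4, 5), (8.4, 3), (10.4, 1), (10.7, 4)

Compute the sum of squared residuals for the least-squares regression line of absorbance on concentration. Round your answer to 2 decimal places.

9.20

n = 5, Σx = 32.1, Σy = 15, Σxy = 87.8, Σx² = 296.61, Σy² = 55
Sxx = Σx² − (Σx)²/n = 296.61 − 206.082 = 90.528
Sxy = Σxy − (Σx)(Σy)/n = 87.8 − 96.3 = -8.5
Syy = Σy² − (Σy)²/n = 55 − 45 = 10
b = Sxy/Sxx = -8.5/90.528 = -0.093894
SSE = Syy − b·Sxy = 10 − (-0.093894)·(-8.5) = 9.201904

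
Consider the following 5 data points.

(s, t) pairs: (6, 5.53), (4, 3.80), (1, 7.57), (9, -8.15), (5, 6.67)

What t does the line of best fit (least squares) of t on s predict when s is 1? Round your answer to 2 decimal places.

n = 5, Σx = 25, Σy = 15.42, Σxy = 15.95, Σx² = 159
Sxx = Σx² − (Σx)²/n = 159 − 125 = 34
Sxy = Σxy − (Σx)(Σy)/n = 15.95 − 77.1 = -61.15
b = Sxy/Sxx = -61.15/34 = -1.798529
a = ȳ − b·x̄ = 3.084 − (-1.798529)·5 = 12.076647
ŷ(1) = a + b·1 = 12.076647 + (-1.798529)·1 = 10.278118

10.28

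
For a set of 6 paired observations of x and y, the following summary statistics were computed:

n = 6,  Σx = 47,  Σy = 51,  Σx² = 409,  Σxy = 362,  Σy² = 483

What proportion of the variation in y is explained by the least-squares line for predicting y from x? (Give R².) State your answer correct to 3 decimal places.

Sxx = Σx² − (Σx)²/n = 409 − 368.166667 = 40.833333
Sxy = Σxy − (Σx)(Σy)/n = 362 − 399.5 = -37.5
Syy = Σy² − (Σy)²/n = 483 − 433.5 = 49.5
R² = Sxy²/(Sxx·Syy) = (-37.5)²/(40.833333·49.5) = 0.695733

0.696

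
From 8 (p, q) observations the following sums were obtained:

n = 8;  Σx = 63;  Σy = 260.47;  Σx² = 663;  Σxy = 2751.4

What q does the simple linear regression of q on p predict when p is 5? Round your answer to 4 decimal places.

20.4954

Sxx = Σx² − (Σx)²/n = 663 − 496.125 = 166.875
Sxy = Σxy − (Σx)(Σy)/n = 2751.4 − 2051.20125 = 700.19875
b = Sxy/Sxx = 700.19875/166.875 = 4.195948
a = ȳ − b·x̄ = 32.55875 − 4.195948·7.875 = -0.484337
ŷ(5) = a + b·5 = -0.484337 + 4.195948·5 = 20.495401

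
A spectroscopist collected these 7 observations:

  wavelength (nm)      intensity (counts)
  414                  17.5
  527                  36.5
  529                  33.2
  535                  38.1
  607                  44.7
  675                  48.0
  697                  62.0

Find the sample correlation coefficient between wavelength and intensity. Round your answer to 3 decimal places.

n = 7, Σx = 3984, Σy = 280, Σxy = 167173.7, Σx² = 2325074, Σy² = 12338.44
Sxx = Σx² − (Σx)²/n = 2325074 − 2267465.142857 = 57608.857143
Sxy = Σxy − (Σx)(Σy)/n = 167173.7 − 159360 = 7813.7
Syy = Σy² − (Σy)²/n = 12338.44 − 11200 = 1138.44
r = Sxy/√(Sxx·Syy) = 7813.7/√(65584227.325714) = 7813.7/8098.408938 = 0.964844

0.965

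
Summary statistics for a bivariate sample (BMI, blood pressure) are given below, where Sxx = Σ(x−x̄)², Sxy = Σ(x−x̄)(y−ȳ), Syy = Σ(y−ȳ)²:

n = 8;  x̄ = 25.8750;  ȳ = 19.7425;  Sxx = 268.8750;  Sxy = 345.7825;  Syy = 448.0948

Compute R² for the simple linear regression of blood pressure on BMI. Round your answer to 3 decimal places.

0.992

R² = Sxy²/(Sxx·Syy) = (345.7825)²/(268.875·448.0948) = 0.992398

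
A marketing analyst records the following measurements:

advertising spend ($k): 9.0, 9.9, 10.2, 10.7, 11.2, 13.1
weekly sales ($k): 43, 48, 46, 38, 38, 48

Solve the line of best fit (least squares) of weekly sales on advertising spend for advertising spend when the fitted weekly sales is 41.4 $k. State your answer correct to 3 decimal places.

5.608

n = 6, Σx = 64.1, Σy = 261, Σxy = 2792.4, Σx² = 694.59
Sxx = Σx² − (Σx)²/n = 694.59 − 684.801667 = 9.788333
Sxy = Σxy − (Σx)(Σy)/n = 2792.4 − 2788.35 = 4.05
b = Sxy/Sxx = 4.05/9.788333 = 0.413758
a = ȳ − b·x̄ = 43.5 − 0.413758·10.683333 = 39.079687
Set a + b·x = 41.4: x = (41.4 − 39.079687) / 0.413758 = 5.607901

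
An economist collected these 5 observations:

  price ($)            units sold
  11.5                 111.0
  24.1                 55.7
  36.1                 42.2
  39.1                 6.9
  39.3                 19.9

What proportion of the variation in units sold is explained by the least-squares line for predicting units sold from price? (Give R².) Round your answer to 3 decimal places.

0.928

n = 5, Σx = 150.1, Σy = 235.7, Σxy = 5194.15, Σx² = 5089.57, Σy² = 17647.95
Sxx = Σx² − (Σx)²/n = 5089.57 − 4506.002 = 583.568
Sxy = Σxy − (Σx)(Σy)/n = 5194.15 − 7075.714 = -1881.564
Syy = Σy² − (Σy)²/n = 17647.95 − 11110.898 = 6537.052
R² = Sxy²/(Sxx·Syy) = (-1881.564)²/(583.568·6537.052) = 0.928035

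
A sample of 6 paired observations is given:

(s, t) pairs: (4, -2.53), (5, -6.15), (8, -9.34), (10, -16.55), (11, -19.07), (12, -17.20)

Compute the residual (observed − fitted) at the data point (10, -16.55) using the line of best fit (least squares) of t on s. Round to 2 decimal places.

-1.40

n = 6, Σx = 50, Σy = -70.84, Σxy = -697.26, Σx² = 470
Sxx = Σx² − (Σx)²/n = 470 − 416.666667 = 53.333333
Sxy = Σxy − (Σx)(Σy)/n = -697.26 − (-590.333333) = -106.926667
b = Sxy/Sxx = -106.926667/53.333333 = -2.004875
a = ȳ − b·x̄ = -11.806667 − (-2.004875)·8.333333 = 4.900625
ŷ(10) = 4.900625 + (-2.004875)·10 = -15.148125
residual = y − ŷ = -16.55 − (-15.148125) = -1.401875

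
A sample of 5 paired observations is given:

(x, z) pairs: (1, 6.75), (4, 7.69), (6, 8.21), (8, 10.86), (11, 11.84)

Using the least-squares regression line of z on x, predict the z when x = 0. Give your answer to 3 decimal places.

n = 5, Σx = 30, Σy = 45.35, Σxy = 303.89, Σx² = 238
Sxx = Σx² − (Σx)²/n = 238 − 180 = 58
Sxy = Σxy − (Σx)(Σy)/n = 303.89 − 272.1 = 31.79
b = Sxy/Sxx = 31.79/58 = 0.548103
a = ȳ − b·x̄ = 9.07 − 0.548103·6 = 5.781379
ŷ(0) = a + b·0 = 5.781379 + 0.548103·0 = 5.781379

5.781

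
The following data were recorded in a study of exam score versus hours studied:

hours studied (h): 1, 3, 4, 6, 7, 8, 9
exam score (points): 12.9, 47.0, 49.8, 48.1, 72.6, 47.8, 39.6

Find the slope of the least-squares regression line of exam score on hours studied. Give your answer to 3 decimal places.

3.289

n = 7, Σx = 38, Σy = 317.8, Σxy = 1888.7, Σx² = 256
Sxx = Σx² − (Σx)²/n = 256 − 206.285714 = 49.714286
Sxy = Σxy − (Σx)(Σy)/n = 1888.7 − 1725.2 = 163.5
b = Sxy/Sxx = 163.5/49.714286 = 3.288793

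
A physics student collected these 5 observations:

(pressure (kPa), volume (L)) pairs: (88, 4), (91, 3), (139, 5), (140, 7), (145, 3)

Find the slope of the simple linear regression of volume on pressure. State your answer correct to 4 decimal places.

0.0252

n = 5, Σx = 603, Σy = 22, Σxy = 2735, Σx² = 75971
Sxx = Σx² − (Σx)²/n = 75971 − 72721.8 = 3249.2
Sxy = Σxy − (Σx)(Σy)/n = 2735 − 2653.2 = 81.8
b = Sxy/Sxx = 81.8/3249.2 = 0.025175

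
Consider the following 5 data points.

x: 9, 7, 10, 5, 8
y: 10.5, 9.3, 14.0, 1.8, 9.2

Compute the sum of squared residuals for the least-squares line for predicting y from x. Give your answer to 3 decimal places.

6.697

n = 5, Σx = 39, Σy = 44.8, Σxy = 382.2, Σx² = 319, Σy² = 480.62
Sxx = Σx² − (Σx)²/n = 319 − 304.2 = 14.8
Sxy = Σxy − (Σx)(Σy)/n = 382.2 − 349.44 = 32.76
Syy = Σy² − (Σy)²/n = 480.62 − 401.408 = 79.212
b = Sxy/Sxx = 32.76/14.8 = 2.213514
SSE = Syy − b·Sxy = 79.212 − 2.213514·32.76 = 6.697297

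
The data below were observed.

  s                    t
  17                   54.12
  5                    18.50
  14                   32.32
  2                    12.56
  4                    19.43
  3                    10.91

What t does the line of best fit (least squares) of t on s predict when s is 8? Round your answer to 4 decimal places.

25.8603

n = 6, Σx = 45, Σy = 147.84, Σxy = 1600.59, Σx² = 539
Sxx = Σx² − (Σx)²/n = 539 − 337.5 = 201.5
Sxy = Σxy − (Σx)(Σy)/n = 1600.59 − 1108.8 = 491.79
b = Sxy/Sxx = 491.79/201.5 = 2.440645
a = ȳ − b·x̄ = 24.64 − 2.440645·7.5 = 6.335161
ŷ(8) = a + b·8 = 6.335161 + 2.440645·8 = 25.860323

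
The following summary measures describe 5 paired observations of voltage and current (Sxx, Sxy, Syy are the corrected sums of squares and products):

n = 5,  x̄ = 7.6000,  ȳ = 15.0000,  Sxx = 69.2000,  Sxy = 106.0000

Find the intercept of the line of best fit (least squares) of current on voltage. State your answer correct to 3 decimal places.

b = Sxy/Sxx = 106/69.2 = 1.531792
a = ȳ − b·x̄ = 15 − 1.531792·7.6 = 3.358382

3.358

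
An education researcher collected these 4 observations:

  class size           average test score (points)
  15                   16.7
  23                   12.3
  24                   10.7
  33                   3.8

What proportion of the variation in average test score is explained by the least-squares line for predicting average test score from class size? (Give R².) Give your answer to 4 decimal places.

n = 4, Σx = 95, Σy = 43.5, Σxy = 915.6, Σx² = 2419, Σy² = 559.11
Sxx = Σx² − (Σx)²/n = 2419 − 2256.25 = 162.75
Sxy = Σxy − (Σx)(Σy)/n = 915.6 − 1033.125 = -117.525
Syy = Σy² − (Σy)²/n = 559.11 − 473.0625 = 86.0475
R² = Sxy²/(Sxx·Syy) = (-117.525)²/(162.75·86.0475) = 0.986282

0.9863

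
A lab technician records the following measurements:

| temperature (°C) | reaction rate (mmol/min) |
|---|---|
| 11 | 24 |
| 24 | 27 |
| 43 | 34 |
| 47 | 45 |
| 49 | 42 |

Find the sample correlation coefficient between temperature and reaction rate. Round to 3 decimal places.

n = 5, Σx = 174, Σy = 172, Σxy = 6547, Σx² = 7156, Σy² = 6250
Sxx = Σx² − (Σx)²/n = 7156 − 6055.2 = 1100.8
Sxy = Σxy − (Σx)(Σy)/n = 6547 − 5985.6 = 561.4
Syy = Σy² − (Σy)²/n = 6250 − 5916.8 = 333.2
r = Sxy/√(Sxx·Syy) = 561.4/√(366786.56) = 561.4/605.629061 = 0.926970

0.927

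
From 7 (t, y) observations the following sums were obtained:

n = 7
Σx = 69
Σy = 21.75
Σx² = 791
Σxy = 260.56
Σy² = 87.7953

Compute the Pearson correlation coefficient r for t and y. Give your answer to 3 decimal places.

Sxx = Σx² − (Σx)²/n = 791 − 680.142857 = 110.857143
Sxy = Σxy − (Σx)(Σy)/n = 260.56 − 214.392857 = 46.167143
Syy = Σy² − (Σy)²/n = 87.7953 − 67.580357 = 20.214943
r = Sxy/√(Sxx·Syy) = 46.167143/√(2240.970808) = 46.167143/47.338893 = 0.975248

0.975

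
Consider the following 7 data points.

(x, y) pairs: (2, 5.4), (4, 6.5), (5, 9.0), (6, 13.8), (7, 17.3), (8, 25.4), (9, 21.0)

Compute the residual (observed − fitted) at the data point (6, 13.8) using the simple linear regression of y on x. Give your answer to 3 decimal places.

n = 7, Σx = 41, Σy = 98.4, Σxy = 677.9, Σx² = 275
Sxx = Σx² − (Σx)²/n = 275 − 240.142857 = 34.857143
Sxy = Σxy − (Σx)(Σy)/n = 677.9 − 576.342857 = 101.557143
b = Sxy/Sxx = 101.557143/34.857143 = 2.913525
a = ȳ − b·x̄ = 14.057143 − 2.913525·5.857143 = -3.007787
ŷ(6) = -3.007787 + 2.913525·6 = 14.473361
residual = y − ŷ = 13.8 − 14.473361 = -0.673361

-0.673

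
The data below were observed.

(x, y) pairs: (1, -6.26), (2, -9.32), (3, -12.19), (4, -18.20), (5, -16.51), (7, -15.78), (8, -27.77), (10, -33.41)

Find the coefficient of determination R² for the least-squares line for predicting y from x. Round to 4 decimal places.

n = 8, Σx = 40, Σy = -139.44, Σxy = -883.54, Σx² = 268, Σy² = 3014.8756
Sxx = Σx² − (Σx)²/n = 268 − 200 = 68
Sxy = Σxy − (Σx)(Σy)/n = -883.54 − (-697.2) = -186.34
Syy = Σy² − (Σy)²/n = 3014.8756 − 2430.4392 = 584.4364
R² = Sxy²/(Sxx·Syy) = (-186.34)²/(68·584.4364) = 0.873707

0.8737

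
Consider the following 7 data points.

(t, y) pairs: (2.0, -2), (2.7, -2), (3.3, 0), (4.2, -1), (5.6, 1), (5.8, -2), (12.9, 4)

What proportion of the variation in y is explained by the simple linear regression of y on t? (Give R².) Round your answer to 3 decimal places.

0.756

n = 7, Σx = 36.5, Σy = -2, Σxy = 32, Σx² = 271.23, Σy² = 30
Sxx = Σx² − (Σx)²/n = 271.23 − 190.321429 = 80.908571
Sxy = Σxy − (Σx)(Σy)/n = 32 − (-10.428571) = 42.428571
Syy = Σy² − (Σy)²/n = 30 − 0.571429 = 29.428571
R² = Sxy²/(Sxx·Syy) = (42.428571)²/(80.908571·29.428571) = 0.756055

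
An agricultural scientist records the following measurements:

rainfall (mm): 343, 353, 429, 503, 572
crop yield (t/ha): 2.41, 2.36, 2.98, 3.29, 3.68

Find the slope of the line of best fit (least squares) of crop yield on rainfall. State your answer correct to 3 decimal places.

n = 5, Σx = 2200, Σy = 14.72, Σxy = 6697.96, Σx² = 1006492
Sxx = Σx² − (Σx)²/n = 1006492 − 968000 = 38492
Sxy = Σxy − (Σx)(Σy)/n = 6697.96 − 6476.8 = 221.16
b = Sxy/Sxx = 221.16/38492 = 0.005746

0.006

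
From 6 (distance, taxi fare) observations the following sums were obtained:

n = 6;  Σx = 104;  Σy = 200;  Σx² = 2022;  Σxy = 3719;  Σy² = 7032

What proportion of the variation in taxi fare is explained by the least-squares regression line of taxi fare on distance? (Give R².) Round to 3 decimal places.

0.795

Sxx = Σx² − (Σx)²/n = 2022 − 1802.666667 = 219.333333
Sxy = Σxy − (Σx)(Σy)/n = 3719 − 3466.666667 = 252.333333
Syy = Σy² − (Σy)²/n = 7032 − 6666.666667 = 365.333333
R² = Sxy²/(Sxx·Syy) = (252.333333)²/(219.333333·365.333333) = 0.794612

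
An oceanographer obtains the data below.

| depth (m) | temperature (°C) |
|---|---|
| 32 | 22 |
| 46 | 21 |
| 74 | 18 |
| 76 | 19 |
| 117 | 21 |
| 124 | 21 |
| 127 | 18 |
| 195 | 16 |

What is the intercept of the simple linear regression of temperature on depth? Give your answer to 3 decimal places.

n = 8, Σx = 791, Σy = 156, Σxy = 14913, Σx² = 97611
Sxx = Σx² − (Σx)²/n = 97611 − 78210.125 = 19400.875
Sxy = Σxy − (Σx)(Σy)/n = 14913 − 15424.5 = -511.5
b = Sxy/Sxx = -511.5/19400.875 = -0.026365
a = ȳ − b·x̄ = 19.5 − (-0.026365)·98.875 = 22.106819

22.107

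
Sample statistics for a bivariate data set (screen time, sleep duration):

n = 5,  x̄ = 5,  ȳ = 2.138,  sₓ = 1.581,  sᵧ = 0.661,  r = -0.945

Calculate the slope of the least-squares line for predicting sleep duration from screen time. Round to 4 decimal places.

-0.3951

b = r · sᵧ/sₓ = -0.945 · 0.661/1.581 = -0.395095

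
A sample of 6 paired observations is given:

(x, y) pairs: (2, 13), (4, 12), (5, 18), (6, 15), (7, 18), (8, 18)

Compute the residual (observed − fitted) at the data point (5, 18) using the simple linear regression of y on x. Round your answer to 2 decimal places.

2.66

n = 6, Σx = 32, Σy = 94, Σxy = 524, Σx² = 194
Sxx = Σx² − (Σx)²/n = 194 − 170.666667 = 23.333333
Sxy = Σxy − (Σx)(Σy)/n = 524 − 501.333333 = 22.666667
b = Sxy/Sxx = 22.666667/23.333333 = 0.971429
a = ȳ − b·x̄ = 15.666667 − 0.971429·5.333333 = 10.485714
ŷ(5) = 10.485714 + 0.971429·5 = 15.342857
residual = y − ŷ = 18 − 15.342857 = 2.657143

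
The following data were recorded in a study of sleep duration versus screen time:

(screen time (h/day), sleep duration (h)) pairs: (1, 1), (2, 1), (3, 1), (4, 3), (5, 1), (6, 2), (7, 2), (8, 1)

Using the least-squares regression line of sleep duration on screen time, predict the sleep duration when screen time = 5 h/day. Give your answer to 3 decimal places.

n = 8, Σx = 36, Σy = 12, Σxy = 57, Σx² = 204
Sxx = Σx² − (Σx)²/n = 204 − 162 = 42
Sxy = Σxy − (Σx)(Σy)/n = 57 − 54 = 3
b = Sxy/Sxx = 3/42 = 0.071429
a = ȳ − b·x̄ = 1.5 − 0.071429·4.5 = 1.178571
ŷ(5) = a + b·5 = 1.178571 + 0.071429·5 = 1.535714

1.536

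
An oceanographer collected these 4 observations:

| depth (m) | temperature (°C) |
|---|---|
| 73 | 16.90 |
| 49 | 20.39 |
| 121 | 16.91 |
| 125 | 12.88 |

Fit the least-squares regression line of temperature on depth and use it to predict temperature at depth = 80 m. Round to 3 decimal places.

17.589

n = 4, Σx = 368, Σy = 67.08, Σxy = 5888.92, Σx² = 37996
Sxx = Σx² − (Σx)²/n = 37996 − 33856 = 4140
Sxy = Σxy − (Σx)(Σy)/n = 5888.92 − 6171.36 = -282.44
b = Sxy/Sxx = -282.44/4140 = -0.068222
a = ȳ − b·x̄ = 16.77 − (-0.068222)·92 = 23.046444
ŷ(80) = a + b·80 = 23.046444 + (-0.068222)·80 = 17.588667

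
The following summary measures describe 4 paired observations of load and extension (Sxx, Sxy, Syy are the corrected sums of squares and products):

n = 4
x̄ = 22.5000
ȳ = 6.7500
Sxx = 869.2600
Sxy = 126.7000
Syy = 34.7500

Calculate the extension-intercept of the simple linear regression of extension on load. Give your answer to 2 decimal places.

3.47

b = Sxy/Sxx = 126.7/869.26 = 0.145756
a = ȳ − b·x̄ = 6.75 − 0.145756·22.5 = 3.470486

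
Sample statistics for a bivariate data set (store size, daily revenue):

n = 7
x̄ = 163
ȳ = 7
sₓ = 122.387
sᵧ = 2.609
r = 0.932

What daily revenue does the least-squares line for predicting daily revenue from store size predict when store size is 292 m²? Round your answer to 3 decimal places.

b = r · sᵧ/sₓ = 0.932 · 2.609/122.387 = 0.019868
a = ȳ − b·x̄ = 7 − 0.019868·163 = 3.761512
ŷ(292) = a + b·292 = 3.761512 + 0.019868·292 = 9.562975

9.563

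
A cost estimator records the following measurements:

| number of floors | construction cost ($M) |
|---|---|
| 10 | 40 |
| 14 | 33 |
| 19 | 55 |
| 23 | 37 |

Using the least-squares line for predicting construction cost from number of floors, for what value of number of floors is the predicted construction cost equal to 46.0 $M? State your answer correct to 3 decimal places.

29.479

n = 4, Σx = 66, Σy = 165, Σxy = 2758, Σx² = 1186
Sxx = Σx² − (Σx)²/n = 1186 − 1089 = 97
Sxy = Σxy − (Σx)(Σy)/n = 2758 − 2722.5 = 35.5
b = Sxy/Sxx = 35.5/97 = 0.365979
a = ȳ − b·x̄ = 41.25 − 0.365979·16.5 = 35.211340
Set a + b·x = 46.0: x = (46.0 − 35.211340) / 0.365979 = 29.478873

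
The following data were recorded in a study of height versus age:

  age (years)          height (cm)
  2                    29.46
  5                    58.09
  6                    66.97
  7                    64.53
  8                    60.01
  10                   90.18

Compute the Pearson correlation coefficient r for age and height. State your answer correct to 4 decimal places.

0.9241

n = 6, Σx = 38, Σy = 369.24, Σxy = 2584.78, Σx² = 278, Σy² = 24625.074
Sxx = Σx² − (Σx)²/n = 278 − 240.666667 = 37.333333
Sxy = Σxy − (Σx)(Σy)/n = 2584.78 − 2338.52 = 246.26
Syy = Σy² − (Σy)²/n = 24625.074 − 22723.0296 = 1902.0444
r = Sxy/√(Sxx·Syy) = 246.26/√(71009.6576) = 246.26/266.476373 = 0.924134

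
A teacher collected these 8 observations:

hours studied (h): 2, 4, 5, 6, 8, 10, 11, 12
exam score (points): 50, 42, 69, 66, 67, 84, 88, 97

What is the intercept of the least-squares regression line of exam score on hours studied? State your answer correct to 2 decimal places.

n = 8, Σx = 58, Σy = 563, Σxy = 4517, Σx² = 510
Sxx = Σx² − (Σx)²/n = 510 − 420.5 = 89.5
Sxy = Σxy − (Σx)(Σy)/n = 4517 − 4081.75 = 435.25
b = Sxy/Sxx = 435.25/89.5 = 4.863128
a = ȳ − b·x̄ = 70.375 − 4.863128·7.25 = 35.117318

35.12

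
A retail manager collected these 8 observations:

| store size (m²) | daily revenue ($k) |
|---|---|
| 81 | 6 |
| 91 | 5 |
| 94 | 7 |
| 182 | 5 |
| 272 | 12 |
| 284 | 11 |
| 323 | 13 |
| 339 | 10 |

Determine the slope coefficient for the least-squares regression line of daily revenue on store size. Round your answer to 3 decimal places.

0.025

n = 8, Σx = 1666, Σy = 69, Σxy = 16486, Σx² = 430692
Sxx = Σx² − (Σx)²/n = 430692 − 346944.5 = 83747.5
Sxy = Σxy − (Σx)(Σy)/n = 16486 − 14369.25 = 2116.75
b = Sxy/Sxx = 2116.75/83747.5 = 0.025275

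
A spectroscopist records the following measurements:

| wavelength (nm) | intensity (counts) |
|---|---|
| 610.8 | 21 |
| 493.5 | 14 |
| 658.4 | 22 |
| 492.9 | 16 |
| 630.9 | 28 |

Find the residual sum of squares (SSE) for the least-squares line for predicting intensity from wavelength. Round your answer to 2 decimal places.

33.98

n = 5, Σx = 2886.5, Σy = 101, Σxy = 59772.2, Σx² = 1691094.67, Σy² = 2161
Sxx = Σx² − (Σx)²/n = 1691094.67 − 1666376.45 = 24718.22
Sxy = Σxy − (Σx)(Σy)/n = 59772.2 − 58307.3 = 1464.9
Syy = Σy² − (Σy)²/n = 2161 − 2040.2 = 120.8
b = Sxy/Sxx = 1464.9/24718.22 = 0.059264
SSE = Syy − b·Sxy = 120.8 − 0.059264·1464.9 = 33.984201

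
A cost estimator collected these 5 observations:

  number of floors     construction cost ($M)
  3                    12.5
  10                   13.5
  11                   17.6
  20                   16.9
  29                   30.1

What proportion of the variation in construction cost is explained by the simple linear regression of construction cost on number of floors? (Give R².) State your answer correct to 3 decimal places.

n = 5, Σx = 73, Σy = 90.6, Σxy = 1577, Σx² = 1471, Σy² = 1839.88
Sxx = Σx² − (Σx)²/n = 1471 − 1065.8 = 405.2
Sxy = Σxy − (Σx)(Σy)/n = 1577 − 1322.76 = 254.24
Syy = Σy² − (Σy)²/n = 1839.88 − 1641.672 = 198.208
R² = Sxy²/(Sxx·Syy) = (254.24)²/(405.2·198.208) = 0.804817

0.805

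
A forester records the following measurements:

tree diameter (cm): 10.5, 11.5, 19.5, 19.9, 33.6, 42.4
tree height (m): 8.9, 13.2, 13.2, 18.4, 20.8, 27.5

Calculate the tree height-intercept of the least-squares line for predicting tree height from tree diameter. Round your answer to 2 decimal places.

5.60

n = 6, Σx = 137.4, Σy = 102, Σxy = 2733.69, Σx² = 3945.48
Sxx = Σx² − (Σx)²/n = 3945.48 − 3146.46 = 799.02
Sxy = Σxy − (Σx)(Σy)/n = 2733.69 − 2335.8 = 397.89
b = Sxy/Sxx = 397.89/799.02 = 0.497973
a = ȳ − b·x̄ = 17 − 0.497973·22.9 = 5.596429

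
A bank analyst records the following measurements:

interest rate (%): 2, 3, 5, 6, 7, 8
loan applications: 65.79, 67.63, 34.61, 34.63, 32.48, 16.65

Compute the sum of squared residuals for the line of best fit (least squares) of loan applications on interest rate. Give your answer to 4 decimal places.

177.4671

n = 6, Σx = 31, Σy = 251.79, Σxy = 1075.86, Σx² = 187, Σy² = 12631.4029
Sxx = Σx² − (Σx)²/n = 187 − 160.166667 = 26.833333
Sxy = Σxy − (Σx)(Σy)/n = 1075.86 − 1300.915 = -225.055
Syy = Σy² − (Σy)²/n = 12631.4029 − 10566.36735 = 2065.03555
b = Sxy/Sxx = -225.055/26.833333 = -8.387143
SSE = Syy − b·Sxy = 2065.03555 − (-8.387143)·(-225.055) = 177.467114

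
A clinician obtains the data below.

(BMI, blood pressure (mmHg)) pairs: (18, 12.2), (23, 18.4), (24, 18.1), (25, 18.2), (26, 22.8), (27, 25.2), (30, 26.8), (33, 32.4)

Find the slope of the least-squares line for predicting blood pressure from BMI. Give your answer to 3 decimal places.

n = 8, Σx = 206, Σy = 174.1, Σxy = 4678.6, Σx² = 5448
Sxx = Σx² − (Σx)²/n = 5448 − 5304.5 = 143.5
Sxy = Σxy − (Σx)(Σy)/n = 4678.6 − 4483.075 = 195.525
b = Sxy/Sxx = 195.525/143.5 = 1.362544

1.363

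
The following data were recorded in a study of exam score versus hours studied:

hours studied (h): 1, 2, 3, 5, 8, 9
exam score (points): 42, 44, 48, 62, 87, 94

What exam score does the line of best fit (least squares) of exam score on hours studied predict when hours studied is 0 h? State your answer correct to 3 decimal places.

n = 6, Σx = 28, Σy = 377, Σxy = 2126, Σx² = 184
Sxx = Σx² − (Σx)²/n = 184 − 130.666667 = 53.333333
Sxy = Σxy − (Σx)(Σy)/n = 2126 − 1759.333333 = 366.666667
b = Sxy/Sxx = 366.666667/53.333333 = 6.875
a = ȳ − b·x̄ = 62.833333 − 6.875·4.666667 = 30.75
ŷ(0) = a + b·0 = 30.75 + 6.875·0 = 30.75

30.750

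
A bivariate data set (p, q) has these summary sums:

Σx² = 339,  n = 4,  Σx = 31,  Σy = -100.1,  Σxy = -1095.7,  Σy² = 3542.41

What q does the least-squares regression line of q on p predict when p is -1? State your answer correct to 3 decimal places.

Sxx = Σx² − (Σx)²/n = 339 − 240.25 = 98.75
Sxy = Σxy − (Σx)(Σy)/n = -1095.7 − (-775.775) = -319.925
b = Sxy/Sxx = -319.925/98.75 = -3.239747
a = ȳ − b·x̄ = -25.025 − (-3.239747)·7.75 = 0.083038
ŷ(-1) = a + b·-1 = 0.083038 + (-3.239747)·(-1) = 3.322785

3.323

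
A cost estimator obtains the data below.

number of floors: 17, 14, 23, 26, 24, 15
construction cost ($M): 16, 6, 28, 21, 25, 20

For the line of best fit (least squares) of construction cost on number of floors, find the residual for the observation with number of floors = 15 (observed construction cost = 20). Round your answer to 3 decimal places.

n = 6, Σx = 119, Σy = 116, Σxy = 2446, Σx² = 2491
Sxx = Σx² − (Σx)²/n = 2491 − 2360.166667 = 130.833333
Sxy = Σxy − (Σx)(Σy)/n = 2446 − 2300.666667 = 145.333333
b = Sxy/Sxx = 145.333333/130.833333 = 1.110828
a = ȳ − b·x̄ = 19.333333 − 1.110828·19.833333 = -2.698089
ŷ(15) = -2.698089 + 1.110828·15 = 13.964331
residual = y − ŷ = 20 − 13.964331 = 6.035669

6.036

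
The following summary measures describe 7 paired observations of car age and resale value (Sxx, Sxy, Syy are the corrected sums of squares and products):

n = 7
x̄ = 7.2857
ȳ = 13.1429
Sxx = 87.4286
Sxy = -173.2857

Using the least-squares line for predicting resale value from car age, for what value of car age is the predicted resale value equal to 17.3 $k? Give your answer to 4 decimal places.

b = Sxy/Sxx = -173.2857/87.4286 = -1.982025
a = ȳ − b·x̄ = 13.1429 − (-1.982025)·7.2857 = 27.583342
Set a + b·x = 17.3: x = (17.3 − 27.583342) / (-1.982025) = 5.188300

5.1883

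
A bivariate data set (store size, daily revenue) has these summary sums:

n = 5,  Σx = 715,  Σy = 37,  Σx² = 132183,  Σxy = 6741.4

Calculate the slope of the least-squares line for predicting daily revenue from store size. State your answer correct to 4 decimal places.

Sxx = Σx² − (Σx)²/n = 132183 − 102245 = 29938
Sxy = Σxy − (Σx)(Σy)/n = 6741.4 − 5291 = 1450.4
b = Sxy/Sxx = 1450.4/29938 = 0.048447

0.0484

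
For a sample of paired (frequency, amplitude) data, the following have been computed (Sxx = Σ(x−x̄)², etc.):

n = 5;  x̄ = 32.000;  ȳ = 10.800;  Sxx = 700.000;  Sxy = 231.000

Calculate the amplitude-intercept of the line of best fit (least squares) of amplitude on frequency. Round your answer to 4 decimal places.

b = Sxy/Sxx = 231/700 = 0.33
a = ȳ − b·x̄ = 10.8 − 0.33·32 = 0.24

0.2400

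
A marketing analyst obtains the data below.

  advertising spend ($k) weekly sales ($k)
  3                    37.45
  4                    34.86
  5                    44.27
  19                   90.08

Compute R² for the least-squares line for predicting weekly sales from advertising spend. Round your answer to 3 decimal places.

0.988

n = 4, Σx = 31, Σy = 206.66, Σxy = 2184.66, Σx² = 411, Σy² = 12691.9614
Sxx = Σx² − (Σx)²/n = 411 − 240.25 = 170.75
Sxy = Σxy − (Σx)(Σy)/n = 2184.66 − 1601.615 = 583.045
Syy = Σy² − (Σy)²/n = 12691.9614 − 10677.0889 = 2014.8725
R² = Sxy²/(Sxx·Syy) = (583.045)²/(170.75·2014.8725) = 0.988089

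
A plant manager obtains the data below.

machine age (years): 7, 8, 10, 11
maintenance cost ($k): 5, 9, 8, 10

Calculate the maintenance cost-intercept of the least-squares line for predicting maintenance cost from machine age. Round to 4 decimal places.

n = 4, Σx = 36, Σy = 32, Σxy = 297, Σx² = 334
Sxx = Σx² − (Σx)²/n = 334 − 324 = 10
Sxy = Σxy − (Σx)(Σy)/n = 297 − 288 = 9
b = Sxy/Sxx = 9/10 = 0.9
a = ȳ − b·x̄ = 8 − 0.9·9 = -0.1

-0.1000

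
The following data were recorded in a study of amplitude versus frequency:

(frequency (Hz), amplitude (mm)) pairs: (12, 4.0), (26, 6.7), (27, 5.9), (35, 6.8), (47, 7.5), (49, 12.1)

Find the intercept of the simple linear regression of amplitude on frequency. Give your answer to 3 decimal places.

n = 6, Σx = 196, Σy = 43, Σxy = 1564.9, Σx² = 7384
Sxx = Σx² − (Σx)²/n = 7384 − 6402.666667 = 981.333333
Sxy = Σxy − (Σx)(Σy)/n = 1564.9 − 1404.666667 = 160.233333
b = Sxy/Sxx = 160.233333/981.333333 = 0.163281
a = ȳ − b·x̄ = 7.166667 − 0.163281·32.666667 = 1.832812

1.833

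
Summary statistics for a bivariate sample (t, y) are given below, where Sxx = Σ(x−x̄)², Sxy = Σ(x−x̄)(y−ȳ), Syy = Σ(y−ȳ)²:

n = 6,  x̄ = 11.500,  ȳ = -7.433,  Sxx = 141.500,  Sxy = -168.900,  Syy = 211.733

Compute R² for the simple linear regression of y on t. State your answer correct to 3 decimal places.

0.952

R² = Sxy²/(Sxx·Syy) = (-168.9)²/(141.5·211.733) = 0.952170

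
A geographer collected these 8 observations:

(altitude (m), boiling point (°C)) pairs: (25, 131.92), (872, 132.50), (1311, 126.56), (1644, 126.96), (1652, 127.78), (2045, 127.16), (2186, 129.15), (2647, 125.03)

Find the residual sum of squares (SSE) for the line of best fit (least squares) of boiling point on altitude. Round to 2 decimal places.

n = 8, Σx = 12382, Σy = 1027.06, Σxy = 1577891.47, Σx² = 23878800, Σy² = 131905.029
Sxx = Σx² − (Σx)²/n = 23878800 − 19164240.5 = 4714559.5
Sxy = Σxy − (Σx)(Σy)/n = 1577891.47 − 1589632.115 = -11740.645
Syy = Σy² − (Σy)²/n = 131905.029 − 131856.53045 = 48.49855
b = Sxy/Sxx = -11740.645/4714559.5 = -0.002490
SSE = Syy − b·Sxy = 48.49855 − (-0.002490)·(-11740.645) = 19.260878

19.26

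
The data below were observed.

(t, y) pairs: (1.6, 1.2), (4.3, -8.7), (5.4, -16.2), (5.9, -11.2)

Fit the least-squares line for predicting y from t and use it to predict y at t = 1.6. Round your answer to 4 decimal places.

n = 4, Σx = 17.2, Σy = -34.9, Σxy = -189.05, Σx² = 85.02
Sxx = Σx² − (Σx)²/n = 85.02 − 73.96 = 11.06
Sxy = Σxy − (Σx)(Σy)/n = -189.05 − (-150.07) = -38.98
b = Sxy/Sxx = -38.98/11.06 = -3.524412
a = ȳ − b·x̄ = -8.725 − (-3.524412)·4.3 = 6.429973
ŷ(1.6) = a + b·1.6 = 6.429973 + (-3.524412)·1.6 = 0.790913

0.7909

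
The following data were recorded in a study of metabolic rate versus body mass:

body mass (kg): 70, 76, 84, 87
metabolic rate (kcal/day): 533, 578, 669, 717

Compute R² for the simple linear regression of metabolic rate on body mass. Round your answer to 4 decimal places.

0.9846

n = 4, Σx = 317, Σy = 2497, Σxy = 199813, Σx² = 25301, Σy² = 1579823
Sxx = Σx² − (Σx)²/n = 25301 − 25122.25 = 178.75
Sxy = Σxy − (Σx)(Σy)/n = 199813 − 197887.25 = 1925.75
Syy = Σy² − (Σy)²/n = 1579823 − 1558752.25 = 21070.75
R² = Sxy²/(Sxx·Syy) = (1925.75)²/(178.75·21070.75) = 0.984632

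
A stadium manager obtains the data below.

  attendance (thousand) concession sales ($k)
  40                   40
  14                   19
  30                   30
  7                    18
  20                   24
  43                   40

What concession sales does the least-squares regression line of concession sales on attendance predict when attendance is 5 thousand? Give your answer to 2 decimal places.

14.55

n = 6, Σx = 154, Σy = 171, Σxy = 5092, Σx² = 4994
Sxx = Σx² − (Σx)²/n = 4994 − 3952.666667 = 1041.333333
Sxy = Σxy − (Σx)(Σy)/n = 5092 − 4389 = 703
b = Sxy/Sxx = 703/1041.333333 = 0.675096
a = ȳ − b·x̄ = 28.5 − 0.675096·25.666667 = 11.172535
ŷ(5) = a + b·5 = 11.172535 + 0.675096·5 = 14.548015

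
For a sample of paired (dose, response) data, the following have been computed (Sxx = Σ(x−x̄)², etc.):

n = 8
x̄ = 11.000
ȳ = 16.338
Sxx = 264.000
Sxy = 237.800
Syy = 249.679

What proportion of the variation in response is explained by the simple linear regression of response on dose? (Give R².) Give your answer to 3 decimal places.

R² = Sxy²/(Sxx·Syy) = (237.8)²/(264·249.679) = 0.857902

0.858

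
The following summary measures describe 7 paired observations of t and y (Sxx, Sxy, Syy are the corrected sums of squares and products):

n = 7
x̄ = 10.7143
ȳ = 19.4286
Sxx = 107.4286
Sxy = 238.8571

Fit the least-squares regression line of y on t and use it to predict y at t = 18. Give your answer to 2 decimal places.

b = Sxy/Sxx = 238.8571/107.4286 = 2.223403
a = ȳ − b·x̄ = 19.4286 − 2.223403·10.7143 = -4.393610
ŷ(18) = a + b·18 = -4.393610 + 2.223403·18 = 35.627649

35.63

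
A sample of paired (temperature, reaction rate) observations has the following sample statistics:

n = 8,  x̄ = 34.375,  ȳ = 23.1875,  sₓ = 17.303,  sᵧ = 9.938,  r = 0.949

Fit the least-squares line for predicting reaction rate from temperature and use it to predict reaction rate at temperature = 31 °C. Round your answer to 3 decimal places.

b = r · sᵧ/sₓ = 0.949 · 9.938/17.303 = 0.545059
a = ȳ − b·x̄ = 23.1875 − 0.545059·34.375 = 4.451085
ŷ(31) = a + b·31 = 4.451085 + 0.545059·31 = 21.347925

21.348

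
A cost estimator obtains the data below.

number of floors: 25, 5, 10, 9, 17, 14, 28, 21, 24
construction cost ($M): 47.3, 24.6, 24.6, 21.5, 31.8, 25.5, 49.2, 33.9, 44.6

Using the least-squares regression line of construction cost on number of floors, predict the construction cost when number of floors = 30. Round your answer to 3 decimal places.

n = 9, Σx = 153, Σy = 303, Σxy = 5802.5, Σx² = 3117
Sxx = Σx² − (Σx)²/n = 3117 − 2601 = 516
Sxy = Σxy − (Σx)(Σy)/n = 5802.5 − 5151 = 651.5
b = Sxy/Sxx = 651.5/516 = 1.262597
a = ȳ − b·x̄ = 33.666667 − 1.262597·17 = 12.202519
ŷ(30) = a + b·30 = 12.202519 + 1.262597·30 = 50.080426

50.080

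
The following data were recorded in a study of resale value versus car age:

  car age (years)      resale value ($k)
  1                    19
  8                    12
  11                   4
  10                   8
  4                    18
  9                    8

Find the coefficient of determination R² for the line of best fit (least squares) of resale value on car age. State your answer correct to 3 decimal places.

0.926

n = 6, Σx = 43, Σy = 69, Σxy = 383, Σx² = 383, Σy² = 973
Sxx = Σx² − (Σx)²/n = 383 − 308.166667 = 74.833333
Sxy = Σxy − (Σx)(Σy)/n = 383 − 494.5 = -111.5
Syy = Σy² − (Σy)²/n = 973 − 793.5 = 179.5
R² = Sxy²/(Sxx·Syy) = (-111.5)²/(74.833333·179.5) = 0.925529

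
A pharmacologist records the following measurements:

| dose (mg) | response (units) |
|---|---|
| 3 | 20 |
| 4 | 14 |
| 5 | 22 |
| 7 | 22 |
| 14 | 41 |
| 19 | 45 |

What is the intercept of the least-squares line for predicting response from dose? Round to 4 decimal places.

n = 6, Σx = 52, Σy = 164, Σxy = 1809, Σx² = 656
Sxx = Σx² − (Σx)²/n = 656 − 450.666667 = 205.333333
Sxy = Σxy − (Σx)(Σy)/n = 1809 − 1421.333333 = 387.666667
b = Sxy/Sxx = 387.666667/205.333333 = 1.887987
a = ȳ − b·x̄ = 27.333333 − 1.887987·8.666667 = 10.970779

10.9708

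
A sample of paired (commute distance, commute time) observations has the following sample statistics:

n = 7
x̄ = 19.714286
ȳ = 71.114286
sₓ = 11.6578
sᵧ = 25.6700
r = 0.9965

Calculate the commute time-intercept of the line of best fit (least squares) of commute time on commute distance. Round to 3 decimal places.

27.856

b = r · sᵧ/sₓ = 0.9965 · 25.67/11.6578 = 2.194252
a = ȳ − b·x̄ = 71.114286 − 2.194252·19.714286 = 27.856168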